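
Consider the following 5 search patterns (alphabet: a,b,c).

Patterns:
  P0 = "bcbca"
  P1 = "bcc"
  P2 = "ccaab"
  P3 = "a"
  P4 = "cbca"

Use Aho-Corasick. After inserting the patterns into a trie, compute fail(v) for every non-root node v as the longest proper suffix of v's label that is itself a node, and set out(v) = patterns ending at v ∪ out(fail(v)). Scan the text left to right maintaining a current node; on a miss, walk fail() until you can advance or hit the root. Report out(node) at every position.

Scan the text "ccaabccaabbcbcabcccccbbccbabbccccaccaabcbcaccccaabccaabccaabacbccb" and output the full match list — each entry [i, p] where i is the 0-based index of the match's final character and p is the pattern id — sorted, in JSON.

Construct AC machine:
Trie (insert patterns):
  0='ε' goto a→12 b→1 c→7
  1='b' goto c→2
  2='bc' goto b→3 c→6
  3='bcb' goto c→4
  4='bcbc' goto a→5
  5='bcbca' goto ·  [P0 ends]
  6='bcc' goto ·  [P1 ends]
  7='c' goto b→13 c→8
  8='cc' goto a→9
  9='cca' goto a→10
  10='ccaa' goto b→11
  11='ccaab' goto ·  [P2 ends]
  12='a' goto ·  [P3 ends]
  13='cb' goto c→14
  14='cbc' goto a→15
  15='cbca' goto ·  [P4 ends]

BFS fail/out derivation:
  fail(1) 'b': from fail(0)=0 chase 'b': 0 ⇒ 0;  out=∅∪out(0)=∅
  fail(7) 'c': from fail(0)=0 chase 'c': 0 ⇒ 0;  out=∅∪out(0)=∅
  fail(12) 'a': from fail(0)=0 chase 'a': 0 ⇒ 0;  out={3}∪out(0)={3}
  fail(2) 'bc': from fail(1)=0 chase 'c': 0 ⇒ 7;  out=∅∪out(7)=∅
  fail(8) 'cc': from fail(7)=0 chase 'c': 0 ⇒ 7;  out=∅∪out(7)=∅
  fail(13) 'cb': from fail(7)=0 chase 'b': 0 ⇒ 1;  out=∅∪out(1)=∅
  fail(3) 'bcb': from fail(2)=7 chase 'b': 7 ⇒ 13;  out=∅∪out(13)=∅
  fail(6) 'bcc': from fail(2)=7 chase 'c': 7 ⇒ 8;  out={1}∪out(8)={1}
  fail(9) 'cca': from fail(8)=7 chase 'a': 7→0 ⇒ 12;  out=∅∪out(12)={3}
  fail(14) 'cbc': from fail(13)=1 chase 'c': 1 ⇒ 2;  out=∅∪out(2)=∅
  fail(4) 'bcbc': from fail(3)=13 chase 'c': 13 ⇒ 14;  out=∅∪out(14)=∅
  fail(10) 'ccaa': from fail(9)=12 chase 'a': 12→0 ⇒ 12;  out=∅∪out(12)={3}
  fail(15) 'cbca': from fail(14)=2 chase 'a': 2→7→0 ⇒ 12;  out={4}∪out(12)={3,4}
  fail(5) 'bcbca': from fail(4)=14 chase 'a': 14 ⇒ 15;  out={0}∪out(15)={0,3,4}
  fail(11) 'ccaab': from fail(10)=12 chase 'b': 12→0 ⇒ 1;  out={2}∪out(1)={2}

Scan:
[0] read 'c'  n0⇒n7
[1] read 'c'  n7⇒n8
[2] read 'a'  n8⇒n9  emit P3@[2:2]
[3] read 'a'  n9⇒n10  emit P3@[3:3]
[4] read 'b'  n10⇒n11  emit P2@[0:4]
[5] read 'c'  n11⇒n2 ·f
[6] read 'c'  n2⇒n6  emit P1@[4:6]
[7] read 'a'  n6⇒n9 ·f  emit P3@[7:7]
[8] read 'a'  n9⇒n10  emit P3@[8:8]
[9] read 'b'  n10⇒n11  emit P2@[5:9]
[10] read 'b'  n11⇒n1 ·f
[11] read 'c'  n1⇒n2
[12] read 'b'  n2⇒n3
[13] read 'c'  n3⇒n4
[14] read 'a'  n4⇒n5  emit P0@[10:14],P3@[14:14],P4@[11:14]
[15] read 'b'  n5⇒n1 ·f
[16] read 'c'  n1⇒n2
[17] read 'c'  n2⇒n6  emit P1@[15:17]
[18] read 'c'  n6⇒n8 ·f
[19] read 'c'  n8⇒n8 ·f
[20] read 'c'  n8⇒n8 ·f
[21] read 'b'  n8⇒n13 ·f
[22] read 'b'  n13⇒n1 ·f
[23] read 'c'  n1⇒n2
[24] read 'c'  n2⇒n6  emit P1@[22:24]
[25] read 'b'  n6⇒n13 ·f
[26] read 'a'  n13⇒n12 ·f  emit P3@[26:26]
[27] read 'b'  n12⇒n1 ·f
[28] read 'b'  n1⇒n1 ·f
[29] read 'c'  n1⇒n2
[30] read 'c'  n2⇒n6  emit P1@[28:30]
[31] read 'c'  n6⇒n8 ·f
[32] read 'c'  n8⇒n8 ·f
[33] read 'a'  n8⇒n9  emit P3@[33:33]
[34] read 'c'  n9⇒n7 ·f
[35] read 'c'  n7⇒n8
[36] read 'a'  n8⇒n9  emit P3@[36:36]
[37] read 'a'  n9⇒n10  emit P3@[37:37]
[38] read 'b'  n10⇒n11  emit P2@[34:38]
[39] read 'c'  n11⇒n2 ·f
[40] read 'b'  n2⇒n3
[41] read 'c'  n3⇒n4
[42] read 'a'  n4⇒n5  emit P0@[38:42],P3@[42:42],P4@[39:42]
[43] read 'c'  n5⇒n7 ·f
[44] read 'c'  n7⇒n8
[45] read 'c'  n8⇒n8 ·f
[46] read 'c'  n8⇒n8 ·f
[47] read 'a'  n8⇒n9  emit P3@[47:47]
[48] read 'a'  n9⇒n10  emit P3@[48:48]
[49] read 'b'  n10⇒n11  emit P2@[45:49]
[50] read 'c'  n11⇒n2 ·f
[51] read 'c'  n2⇒n6  emit P1@[49:51]
[52] read 'a'  n6⇒n9 ·f  emit P3@[52:52]
[53] read 'a'  n9⇒n10  emit P3@[53:53]
[54] read 'b'  n10⇒n11  emit P2@[50:54]
[55] read 'c'  n11⇒n2 ·f
[56] read 'c'  n2⇒n6  emit P1@[54:56]
[57] read 'a'  n6⇒n9 ·f  emit P3@[57:57]
[58] read 'a'  n9⇒n10  emit P3@[58:58]
[59] read 'b'  n10⇒n11  emit P2@[55:59]
[60] read 'a'  n11⇒n12 ·f  emit P3@[60:60]
[61] read 'c'  n12⇒n7 ·f
[62] read 'b'  n7⇒n13
[63] read 'c'  n13⇒n14
[64] read 'c'  n14⇒n6 ·f  emit P1@[62:64]
[65] read 'b'  n6⇒n13 ·f

Matches: [[2,3],[3,3],[4,2],[6,1],[7,3],[8,3],[9,2],[14,0],[14,3],[14,4],[17,1],[24,1],[26,3],[30,1],[33,3],[36,3],[37,3],[38,2],[42,0],[42,3],[42,4],[47,3],[48,3],[49,2],[51,1],[52,3],[53,3],[54,2],[56,1],[57,3],[58,3],[59,2],[60,3],[64,1]]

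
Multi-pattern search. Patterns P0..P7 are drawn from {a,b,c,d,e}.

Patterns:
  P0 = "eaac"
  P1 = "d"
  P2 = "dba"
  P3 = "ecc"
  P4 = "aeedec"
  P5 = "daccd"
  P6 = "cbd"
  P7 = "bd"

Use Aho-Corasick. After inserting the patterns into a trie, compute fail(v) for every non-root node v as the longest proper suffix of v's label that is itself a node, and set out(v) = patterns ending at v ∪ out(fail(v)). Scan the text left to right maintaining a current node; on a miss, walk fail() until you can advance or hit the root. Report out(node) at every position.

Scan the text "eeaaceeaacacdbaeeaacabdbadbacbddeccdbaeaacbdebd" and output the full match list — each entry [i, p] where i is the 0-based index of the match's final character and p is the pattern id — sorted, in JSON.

Build:
Trie nodes:
  n0 'ε': a→10 b→23 c→20 d→5 e→1
  n1 'e': a→2 c→8
  n2 'ea': a→3
  n3 'eaa': c→4
  n4 'eaac': ·  [P0 ends]
  n5 'd': a→16 b→6  [P1 ends]
  n6 'db': a→7
  n7 'dba': ·  [P2 ends]
  n8 'ec': c→9
  n9 'ecc': ·  [P3 ends]
  n10 'a': e→11
  n11 'ae': e→12
  n12 'aee': d→13
  n13 'aeed': e→14
  n14 'aeede': c→15
  n15 'aeedec': ·  [P4 ends]
  n16 'da': c→17
  n17 'dac': c→18
  n18 'dacc': d→19
  n19 'daccd': ·  [P5 ends]
  n20 'c': b→21
  n21 'cb': d→22
  n22 'cbd': ·  [P6 ends]
  n23 'b': d→24
  n24 'bd': ·  [P7 ends]

Failure links (BFS by depth):
  n1('e'): parent n0 fail=0; on 'e' 0 → fail=0;  out ∅∪∅=∅
  n5('d'): parent n0 fail=0; on 'd' 0 → fail=0;  out {1}∪∅={1}
  n10('a'): parent n0 fail=0; on 'a' 0 → fail=0;  out ∅∪∅=∅
  n20('c'): parent n0 fail=0; on 'c' 0 → fail=0;  out ∅∪∅=∅
  n23('b'): parent n0 fail=0; on 'b' 0 → fail=0;  out ∅∪∅=∅
  n2('ea'): parent n1 fail=0; on 'a' 0 → fail=10;  out ∅∪∅=∅
  n6('db'): parent n5 fail=0; on 'b' 0 → fail=23;  out ∅∪∅=∅
  n8('ec'): parent n1 fail=0; on 'c' 0 → fail=20;  out ∅∪∅=∅
  n11('ae'): parent n10 fail=0; on 'e' 0 → fail=1;  out ∅∪∅=∅
  n16('da'): parent n5 fail=0; on 'a' 0 → fail=10;  out ∅∪∅=∅
  n21('cb'): parent n20 fail=0; on 'b' 0 → fail=23;  out ∅∪∅=∅
  n24('bd'): parent n23 fail=0; on 'd' 0 → fail=5;  out {7}∪{1}={1,7}
  n3('eaa'): parent n2 fail=10; on 'a' 10→0 → fail=10;  out ∅∪∅=∅
  n7('dba'): parent n6 fail=23; on 'a' 23→0 → fail=10;  out {2}∪∅={2}
  n9('ecc'): parent n8 fail=20; on 'c' 20→0 → fail=20;  out {3}∪∅={3}
  n12('aee'): parent n11 fail=1; on 'e' 1→0 → fail=1;  out ∅∪∅=∅
  n17('dac'): parent n16 fail=10; on 'c' 10→0 → fail=20;  out ∅∪∅=∅
  n22('cbd'): parent n21 fail=23; on 'd' 23 → fail=24;  out {6}∪{1,7}={1,6,7}
  n4('eaac'): parent n3 fail=10; on 'c' 10→0 → fail=20;  out {0}∪∅={0}
  n13('aeed'): parent n12 fail=1; on 'd' 1→0 → fail=5;  out ∅∪{1}={1}
  n18('dacc'): parent n17 fail=20; on 'c' 20→0 → fail=20;  out ∅∪∅=∅
  n14('aeede'): parent n13 fail=5; on 'e' 5→0 → fail=1;  out ∅∪∅=∅
  n19('daccd'): parent n18 fail=20; on 'd' 20→0 → fail=5;  out {5}∪{1}={1,5}
  n15('aeedec'): parent n14 fail=1; on 'c' 1 → fail=8;  out {4}∪∅={4}

Scan:
i=0 'e': node 0→1
i=1 'e': node 1→1 ·f
i=2 'a': node 1→2
i=3 'a': node 2→3
i=4 'c': node 3→4  ** P0@[1:4]
i=5 'e': node 4→1 ·f
i=6 'e': node 1→1 ·f
i=7 'a': node 1→2
i=8 'a': node 2→3
i=9 'c': node 3→4  ** P0@[6:9]
i=10 'a': node 4→10 ·f
i=11 'c': node 10→20 ·f
i=12 'd': node 20→5 ·f  ** P1@[12:12]
i=13 'b': node 5→6
i=14 'a': node 6→7  ** P2@[12:14]
i=15 'e': node 7→11 ·f
i=16 'e': node 11→12
i=17 'a': node 12→2 ·f
i=18 'a': node 2→3
i=19 'c': node 3→4  ** P0@[16:19]
i=20 'a': node 4→10 ·f
i=21 'b': node 10→23 ·f
i=22 'd': node 23→24  ** P1@[22:22],P7@[21:22]
i=23 'b': node 24→6 ·f
i=24 'a': node 6→7  ** P2@[22:24]
i=25 'd': node 7→5 ·f  ** P1@[25:25]
i=26 'b': node 5→6
i=27 'a': node 6→7  ** P2@[25:27]
i=28 'c': node 7→20 ·f
i=29 'b': node 20→21
i=30 'd': node 21→22  ** P1@[30:30],P6@[28:30],P7@[29:30]
i=31 'd': node 22→5 ·f  ** P1@[31:31]
i=32 'e': node 5→1 ·f
i=33 'c': node 1→8
i=34 'c': node 8→9  ** P3@[32:34]
i=35 'd': node 9→5 ·f  ** P1@[35:35]
i=36 'b': node 5→6
i=37 'a': node 6→7  ** P2@[35:37]
i=38 'e': node 7→11 ·f
i=39 'a': node 11→2 ·f
i=40 'a': node 2→3
i=41 'c': node 3→4  ** P0@[38:41]
i=42 'b': node 4→21 ·f
i=43 'd': node 21→22  ** P1@[43:43],P6@[41:43],P7@[42:43]
i=44 'e': node 22→1 ·f
i=45 'b': node 1→23 ·f
i=46 'd': node 23→24  ** P1@[46:46],P7@[45:46]

All matches (sorted): [[4,0],[9,0],[12,1],[14,2],[19,0],[22,1],[22,7],[24,2],[25,1],[27,2],[30,1],[30,6],[30,7],[31,1],[34,3],[35,1],[37,2],[41,0],[43,1],[43,6],[43,7],[46,1],[46,7]]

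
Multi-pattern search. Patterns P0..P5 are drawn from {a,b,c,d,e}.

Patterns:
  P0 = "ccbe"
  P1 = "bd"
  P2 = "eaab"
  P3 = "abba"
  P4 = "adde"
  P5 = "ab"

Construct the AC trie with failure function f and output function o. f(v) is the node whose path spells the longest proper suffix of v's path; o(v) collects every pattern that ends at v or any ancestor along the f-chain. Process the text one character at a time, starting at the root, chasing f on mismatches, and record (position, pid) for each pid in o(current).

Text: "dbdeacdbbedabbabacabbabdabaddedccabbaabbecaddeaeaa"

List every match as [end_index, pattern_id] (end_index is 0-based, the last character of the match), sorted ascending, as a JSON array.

Construct AC machine:
Trie nodes:
  0='ε' goto a→11 b→5 c→1 e→7
  1='c' goto c→2
  2='cc' goto b→3
  3='ccb' goto e→4
  4='ccbe' goto ·  ←P0
  5='b' goto d→6
  6='bd' goto ·  ←P1
  7='e' goto a→8
  8='ea' goto a→9
  9='eaa' goto b→10
  10='eaab' goto ·  ←P2
  11='a' goto b→12 d→15
  12='ab' goto b→13  ←P5
  13='abb' goto a→14
  14='abba' goto ·  ←P3
  15='ad' goto d→16
  16='add' goto e→17
  17='adde' goto ·  ←P4

Failure links (BFS by depth):
  n1('c'): parent n0 fail=0; on 'c' 0 → fail=0;  out ∅∪∅=∅
  n5('b'): parent n0 fail=0; on 'b' 0 → fail=0;  out ∅∪∅=∅
  n7('e'): parent n0 fail=0; on 'e' 0 → fail=0;  out ∅∪∅=∅
  n11('a'): parent n0 fail=0; on 'a' 0 → fail=0;  out ∅∪∅=∅
  n2('cc'): parent n1 fail=0; on 'c' 0 → fail=1;  out ∅∪∅=∅
  n6('bd'): parent n5 fail=0; on 'd' 0 → fail=0;  out {1}∪∅={1}
  n8('ea'): parent n7 fail=0; on 'a' 0 → fail=11;  out ∅∪∅=∅
  n12('ab'): parent n11 fail=0; on 'b' 0 → fail=5;  out {5}∪∅={5}
  n15('ad'): parent n11 fail=0; on 'd' 0 → fail=0;  out ∅∪∅=∅
  n3('ccb'): parent n2 fail=1; on 'b' 1→0 → fail=5;  out ∅∪∅=∅
  n9('eaa'): parent n8 fail=11; on 'a' 11→0 → fail=11;  out ∅∪∅=∅
  n13('abb'): parent n12 fail=5; on 'b' 5→0 → fail=5;  out ∅∪∅=∅
  n16('add'): parent n15 fail=0; on 'd' 0 → fail=0;  out ∅∪∅=∅
  n4('ccbe'): parent n3 fail=5; on 'e' 5→0 → fail=7;  out {0}∪∅={0}
  n10('eaab'): parent n9 fail=11; on 'b' 11 → fail=12;  out {2}∪{5}={2,5}
  n14('abba'): parent n13 fail=5; on 'a' 5→0 → fail=11;  out {3}∪∅={3}
  n17('adde'): parent n16 fail=0; on 'e' 0 → fail=7;  out {4}∪∅={4}

Run:
pos 0 'd': at 0
pos 1 'b': at 5
pos 2 'd': at 6  emit P1@[1:2]
pos 3 'e': at 7 (fail-walked)
pos 4 'a': at 8
pos 5 'c': at 1 (fail-walked)
pos 6 'd': at 0 (fail-walked)
pos 7 'b': at 5
pos 8 'b': at 5 (fail-walked)
pos 9 'e': at 7 (fail-walked)
pos 10 'd': at 0 (fail-walked)
pos 11 'a': at 11
pos 12 'b': at 12  emit P5@[11:12]
pos 13 'b': at 13
pos 14 'a': at 14  emit P3@[11:14]
pos 15 'b': at 12 (fail-walked)  emit P5@[14:15]
pos 16 'a': at 11 (fail-walked)
pos 17 'c': at 1 (fail-walked)
pos 18 'a': at 11 (fail-walked)
pos 19 'b': at 12  emit P5@[18:19]
pos 20 'b': at 13
pos 21 'a': at 14  emit P3@[18:21]
pos 22 'b': at 12 (fail-walked)  emit P5@[21:22]
pos 23 'd': at 6 (fail-walked)  emit P1@[22:23]
pos 24 'a': at 11 (fail-walked)
pos 25 'b': at 12  emit P5@[24:25]
pos 26 'a': at 11 (fail-walked)
pos 27 'd': at 15
pos 28 'd': at 16
pos 29 'e': at 17  emit P4@[26:29]
pos 30 'd': at 0 (fail-walked)
pos 31 'c': at 1
pos 32 'c': at 2
pos 33 'a': at 11 (fail-walked)
pos 34 'b': at 12  emit P5@[33:34]
pos 35 'b': at 13
pos 36 'a': at 14  emit P3@[33:36]
pos 37 'a': at 11 (fail-walked)
pos 38 'b': at 12  emit P5@[37:38]
pos 39 'b': at 13
pos 40 'e': at 7 (fail-walked)
pos 41 'c': at 1 (fail-walked)
pos 42 'a': at 11 (fail-walked)
pos 43 'd': at 15
pos 44 'd': at 16
pos 45 'e': at 17  emit P4@[42:45]
pos 46 'a': at 8 (fail-walked)
pos 47 'e': at 7 (fail-walked)
pos 48 'a': at 8
pos 49 'a': at 9

All matches (sorted): [[2,1],[12,5],[14,3],[15,5],[19,5],[21,3],[22,5],[23,1],[25,5],[29,4],[34,5],[36,3],[38,5],[45,4]]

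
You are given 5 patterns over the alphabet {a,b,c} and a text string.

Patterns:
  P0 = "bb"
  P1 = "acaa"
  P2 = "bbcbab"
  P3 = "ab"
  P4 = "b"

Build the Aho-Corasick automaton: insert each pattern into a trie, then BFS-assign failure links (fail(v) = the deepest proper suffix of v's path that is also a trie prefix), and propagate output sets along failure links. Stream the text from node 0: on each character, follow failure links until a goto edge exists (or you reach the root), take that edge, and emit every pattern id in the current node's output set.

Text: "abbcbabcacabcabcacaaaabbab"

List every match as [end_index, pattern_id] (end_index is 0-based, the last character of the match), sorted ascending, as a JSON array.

Build automaton:
Trie (insert patterns):
  0='ε' goto a→3 b→1
  1='b' goto b→2  [P4 ends]
  2='bb' goto c→7  [P0 ends]
  3='a' goto b→11 c→4
  4='ac' goto a→5
  5='aca' goto a→6
  6='acaa' goto ·  [P1 ends]
  7='bbc' goto b→8
  8='bbcb' goto a→9
  9='bbcba' goto b→10
  10='bbcbab' goto ·  [P2 ends]
  11='ab' goto ·  [P3 ends]

BFS fail/out derivation:
  fail(1) 'b': from fail(0)=0 chase 'b': 0 ⇒ 0;  out={4}∪out(0)={4}
  fail(3) 'a': from fail(0)=0 chase 'a': 0 ⇒ 0;  out=∅∪out(0)=∅
  fail(2) 'bb': from fail(1)=0 chase 'b': 0 ⇒ 1;  out={0}∪out(1)={0,4}
  fail(4) 'ac': from fail(3)=0 chase 'c': 0 ⇒ 0;  out=∅∪out(0)=∅
  fail(11) 'ab': from fail(3)=0 chase 'b': 0 ⇒ 1;  out={3}∪out(1)={3,4}
  fail(5) 'aca': from fail(4)=0 chase 'a': 0 ⇒ 3;  out=∅∪out(3)=∅
  fail(7) 'bbc': from fail(2)=1 chase 'c': 1→0 ⇒ 0;  out=∅∪out(0)=∅
  fail(6) 'acaa': from fail(5)=3 chase 'a': 3→0 ⇒ 3;  out={1}∪out(3)={1}
  fail(8) 'bbcb': from fail(7)=0 chase 'b': 0 ⇒ 1;  out=∅∪out(1)={4}
  fail(9) 'bbcba': from fail(8)=1 chase 'a': 1→0 ⇒ 3;  out=∅∪out(3)=∅
  fail(10) 'bbcbab': from fail(9)=3 chase 'b': 3 ⇒ 11;  out={2}∪out(11)={2,3,4}

Scan:
[0] read 'a'  n0⇒n3
[1] read 'b'  n3⇒n11  → match P3@[0:1],P4@[1:1]
[2] read 'b'  n11⇒n2 (via fail)  → match P0@[1:2],P4@[2:2]
[3] read 'c'  n2⇒n7
[4] read 'b'  n7⇒n8  → match P4@[4:4]
[5] read 'a'  n8⇒n9
[6] read 'b'  n9⇒n10  → match P2@[1:6],P3@[5:6],P4@[6:6]
[7] read 'c'  n10⇒n0 (via fail)
[8] read 'a'  n0⇒n3
[9] read 'c'  n3⇒n4
[10] read 'a'  n4⇒n5
[11] read 'b'  n5⇒n11 (via fail)  → match P3@[10:11],P4@[11:11]
[12] read 'c'  n11⇒n0 (via fail)
[13] read 'a'  n0⇒n3
[14] read 'b'  n3⇒n11  → match P3@[13:14],P4@[14:14]
[15] read 'c'  n11⇒n0 (via fail)
[16] read 'a'  n0⇒n3
[17] read 'c'  n3⇒n4
[18] read 'a'  n4⇒n5
[19] read 'a'  n5⇒n6  → match P1@[16:19]
[20] read 'a'  n6⇒n3 (via fail)
[21] read 'a'  n3⇒n3 (via fail)
[22] read 'b'  n3⇒n11  → match P3@[21:22],P4@[22:22]
[23] read 'b'  n11⇒n2 (via fail)  → match P0@[22:23],P4@[23:23]
[24] read 'a'  n2⇒n3 (via fail)
[25] read 'b'  n3⇒n11  → match P3@[24:25],P4@[25:25]

Matches: [[1,3],[1,4],[2,0],[2,4],[4,4],[6,2],[6,3],[6,4],[11,3],[11,4],[14,3],[14,4],[19,1],[22,3],[22,4],[23,0],[23,4],[25,3],[25,4]]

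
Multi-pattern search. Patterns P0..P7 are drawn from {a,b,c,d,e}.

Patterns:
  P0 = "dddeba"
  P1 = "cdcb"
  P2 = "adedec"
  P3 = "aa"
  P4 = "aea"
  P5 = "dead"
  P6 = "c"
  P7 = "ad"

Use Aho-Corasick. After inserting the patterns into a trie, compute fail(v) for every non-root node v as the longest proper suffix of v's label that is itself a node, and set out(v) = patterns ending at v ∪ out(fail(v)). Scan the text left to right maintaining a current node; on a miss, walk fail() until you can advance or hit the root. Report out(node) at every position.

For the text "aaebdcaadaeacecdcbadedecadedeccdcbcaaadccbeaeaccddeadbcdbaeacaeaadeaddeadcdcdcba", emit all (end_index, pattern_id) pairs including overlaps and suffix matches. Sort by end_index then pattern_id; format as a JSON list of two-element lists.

Build:
Trie (insert patterns):
  n0 'ε': a→11 c→7 d→1
  n1 'd': d→2 e→20
  n2 'dd': d→3
  n3 'ddd': e→4
  n4 'ddde': b→5
  n5 'dddeb': a→6
  n6 'dddeba': ·  [P0 ends]
  n7 'c': d→8  [P6 ends]
  n8 'cd': c→9
  n9 'cdc': b→10
  n10 'cdcb': ·  [P1 ends]
  n11 'a': a→17 d→12 e→18
  n12 'ad': e→13  [P7 ends]
  n13 'ade': d→14
  n14 'aded': e→15
  n15 'adede': c→16
  n16 'adedec': ·  [P2 ends]
  n17 'aa': ·  [P3 ends]
  n18 'ae': a→19
  n19 'aea': ·  [P4 ends]
  n20 'de': a→21
  n21 'dea': d→22
  n22 'dead': ·  [P5 ends]

Failure links (BFS by depth):
  n1('d'): parent n0 fail=0; on 'd' 0 → fail=0;  out ∅∪∅=∅
  n7('c'): parent n0 fail=0; on 'c' 0 → fail=0;  out {6}∪∅={6}
  n11('a'): parent n0 fail=0; on 'a' 0 → fail=0;  out ∅∪∅=∅
  n2('dd'): parent n1 fail=0; on 'd' 0 → fail=1;  out ∅∪∅=∅
  n8('cd'): parent n7 fail=0; on 'd' 0 → fail=1;  out ∅∪∅=∅
  n12('ad'): parent n11 fail=0; on 'd' 0 → fail=1;  out {7}∪∅={7}
  n17('aa'): parent n11 fail=0; on 'a' 0 → fail=11;  out {3}∪∅={3}
  n18('ae'): parent n11 fail=0; on 'e' 0 → fail=0;  out ∅∪∅=∅
  n20('de'): parent n1 fail=0; on 'e' 0 → fail=0;  out ∅∪∅=∅
  n3('ddd'): parent n2 fail=1; on 'd' 1 → fail=2;  out ∅∪∅=∅
  n9('cdc'): parent n8 fail=1; on 'c' 1→0 → fail=7;  out ∅∪{6}={6}
  n13('ade'): parent n12 fail=1; on 'e' 1 → fail=20;  out ∅∪∅=∅
  n19('aea'): parent n18 fail=0; on 'a' 0 → fail=11;  out {4}∪∅={4}
  n21('dea'): parent n20 fail=0; on 'a' 0 → fail=11;  out ∅∪∅=∅
  n4('ddde'): parent n3 fail=2; on 'e' 2→1 → fail=20;  out ∅∪∅=∅
  n10('cdcb'): parent n9 fail=7; on 'b' 7→0 → fail=0;  out {1}∪∅={1}
  n14('aded'): parent n13 fail=20; on 'd' 20→0 → fail=1;  out ∅∪∅=∅
  n22('dead'): parent n21 fail=11; on 'd' 11 → fail=12;  out {5}∪{7}={5,7}
  n5('dddeb'): parent n4 fail=20; on 'b' 20→0 → fail=0;  out ∅∪∅=∅
  n15('adede'): parent n14 fail=1; on 'e' 1 → fail=20;  out ∅∪∅=∅
  n6('dddeba'): parent n5 fail=0; on 'a' 0 → fail=11;  out {0}∪∅={0}
  n16('adedec'): parent n15 fail=20; on 'c' 20→0 → fail=7;  out {2}∪{6}={2,6}

Run:
[0] read 'a'  n0⇒n11
[1] read 'a'  n11⇒n17  ** P3@[0:1]
[2] read 'e'  n17⇒n18 (via fail)
[3] read 'b'  n18⇒n0 (via fail)
[4] read 'd'  n0⇒n1
[5] read 'c'  n1⇒n7 (via fail)  ** P6@[5:5]
[6] read 'a'  n7⇒n11 (via fail)
[7] read 'a'  n11⇒n17  ** P3@[6:7]
[8] read 'd'  n17⇒n12 (via fail)  ** P7@[7:8]
[9] read 'a'  n12⇒n11 (via fail)
[10] read 'e'  n11⇒n18
[11] read 'a'  n18⇒n19  ** P4@[9:11]
[12] read 'c'  n19⇒n7 (via fail)  ** P6@[12:12]
[13] read 'e'  n7⇒n0 (via fail)
[14] read 'c'  n0⇒n7  ** P6@[14:14]
[15] read 'd'  n7⇒n8
[16] read 'c'  n8⇒n9  ** P6@[16:16]
[17] read 'b'  n9⇒n10  ** P1@[14:17]
[18] read 'a'  n10⇒n11 (via fail)
[19] read 'd'  n11⇒n12  ** P7@[18:19]
[20] read 'e'  n12⇒n13
[21] read 'd'  n13⇒n14
[22] read 'e'  n14⇒n15
[23] read 'c'  n15⇒n16  ** P2@[18:23],P6@[23:23]
[24] read 'a'  n16⇒n11 (via fail)
[25] read 'd'  n11⇒n12  ** P7@[24:25]
[26] read 'e'  n12⇒n13
[27] read 'd'  n13⇒n14
[28] read 'e'  n14⇒n15
[29] read 'c'  n15⇒n16  ** P2@[24:29],P6@[29:29]
[30] read 'c'  n16⇒n7 (via fail)  ** P6@[30:30]
[31] read 'd'  n7⇒n8
[32] read 'c'  n8⇒n9  ** P6@[32:32]
[33] read 'b'  n9⇒n10  ** P1@[30:33]
[34] read 'c'  n10⇒n7 (via fail)  ** P6@[34:34]
[35] read 'a'  n7⇒n11 (via fail)
[36] read 'a'  n11⇒n17  ** P3@[35:36]
[37] read 'a'  n17⇒n17 (via fail)  ** P3@[36:37]
[38] read 'd'  n17⇒n12 (via fail)  ** P7@[37:38]
[39] read 'c'  n12⇒n7 (via fail)  ** P6@[39:39]
[40] read 'c'  n7⇒n7 (via fail)  ** P6@[40:40]
[41] read 'b'  n7⇒n0 (via fail)
[42] read 'e'  n0⇒n0
[43] read 'a'  n0⇒n11
[44] read 'e'  n11⇒n18
[45] read 'a'  n18⇒n19  ** P4@[43:45]
[46] read 'c'  n19⇒n7 (via fail)  ** P6@[46:46]
[47] read 'c'  n7⇒n7 (via fail)  ** P6@[47:47]
[48] read 'd'  n7⇒n8
[49] read 'd'  n8⇒n2 (via fail)
[50] read 'e'  n2⇒n20 (via fail)
[51] read 'a'  n20⇒n21
[52] read 'd'  n21⇒n22  ** P5@[49:52],P7@[51:52]
[53] read 'b'  n22⇒n0 (via fail)
[54] read 'c'  n0⇒n7  ** P6@[54:54]
[55] read 'd'  n7⇒n8
[56] read 'b'  n8⇒n0 (via fail)
[57] read 'a'  n0⇒n11
[58] read 'e'  n11⇒n18
[59] read 'a'  n18⇒n19  ** P4@[57:59]
[60] read 'c'  n19⇒n7 (via fail)  ** P6@[60:60]
[61] read 'a'  n7⇒n11 (via fail)
[62] read 'e'  n11⇒n18
[63] read 'a'  n18⇒n19  ** P4@[61:63]
[64] read 'a'  n19⇒n17 (via fail)  ** P3@[63:64]
[65] read 'd'  n17⇒n12 (via fail)  ** P7@[64:65]
[66] read 'e'  n12⇒n13
[67] read 'a'  n13⇒n21 (via fail)
[68] read 'd'  n21⇒n22  ** P5@[65:68],P7@[67:68]
[69] read 'd'  n22⇒n2 (via fail)
[70] read 'e'  n2⇒n20 (via fail)
[71] read 'a'  n20⇒n21
[72] read 'd'  n21⇒n22  ** P5@[69:72],P7@[71:72]
[73] read 'c'  n22⇒n7 (via fail)  ** P6@[73:73]
[74] read 'd'  n7⇒n8
[75] read 'c'  n8⇒n9  ** P6@[75:75]
[76] read 'd'  n9⇒n8 (via fail)
[77] read 'c'  n8⇒n9  ** P6@[77:77]
[78] read 'b'  n9⇒n10  ** P1@[75:78]
[79] read 'a'  n10⇒n11 (via fail)

All matches (sorted): [[1,3],[5,6],[7,3],[8,7],[11,4],[12,6],[14,6],[16,6],[17,1],[19,7],[23,2],[23,6],[25,7],[29,2],[29,6],[30,6],[32,6],[33,1],[34,6],[36,3],[37,3],[38,7],[39,6],[40,6],[45,4],[46,6],[47,6],[52,5],[52,7],[54,6],[59,4],[60,6],[63,4],[64,3],[65,7],[68,5],[68,7],[72,5],[72,7],[73,6],[75,6],[77,6],[78,1]]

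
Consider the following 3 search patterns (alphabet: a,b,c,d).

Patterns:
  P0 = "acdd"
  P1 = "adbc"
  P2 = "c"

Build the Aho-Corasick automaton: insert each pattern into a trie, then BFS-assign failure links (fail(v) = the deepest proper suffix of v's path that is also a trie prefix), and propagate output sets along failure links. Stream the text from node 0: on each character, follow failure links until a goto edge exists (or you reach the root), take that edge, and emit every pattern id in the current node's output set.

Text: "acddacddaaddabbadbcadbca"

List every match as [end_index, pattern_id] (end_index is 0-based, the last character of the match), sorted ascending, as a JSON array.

Construct AC machine:
Trie nodes:
  0='ε' goto a→1 c→8
  1='a' goto c→2 d→5
  2='ac' goto d→3
  3='acd' goto d→4
  4='acdd' goto ·  ←P0
  5='ad' goto b→6
  6='adb' goto c→7
  7='adbc' goto ·  ←P1
  8='c' goto ·  ←P2

BFS fail/out derivation:
  n1('a'): parent n0 fail=0; on 'a' 0 → fail=0;  out ∅∪∅=∅
  n8('c'): parent n0 fail=0; on 'c' 0 → fail=0;  out {2}∪∅={2}
  n2('ac'): parent n1 fail=0; on 'c' 0 → fail=8;  out ∅∪{2}={2}
  n5('ad'): parent n1 fail=0; on 'd' 0 → fail=0;  out ∅∪∅=∅
  n3('acd'): parent n2 fail=8; on 'd' 8→0 → fail=0;  out ∅∪∅=∅
  n6('adb'): parent n5 fail=0; on 'b' 0 → fail=0;  out ∅∪∅=∅
  n4('acdd'): parent n3 fail=0; on 'd' 0 → fail=0;  out {0}∪∅={0}
  n7('adbc'): parent n6 fail=0; on 'c' 0 → fail=8;  out {1}∪{2}={1,2}

Run:
[0] read 'a'  n0⇒n1
[1] read 'c'  n1⇒n2  emit P2@[1:1]
[2] read 'd'  n2⇒n3
[3] read 'd'  n3⇒n4  emit P0@[0:3]
[4] read 'a'  n4⇒n1 (via fail)
[5] read 'c'  n1⇒n2  emit P2@[5:5]
[6] read 'd'  n2⇒n3
[7] read 'd'  n3⇒n4  emit P0@[4:7]
[8] read 'a'  n4⇒n1 (via fail)
[9] read 'a'  n1⇒n1 (via fail)
[10] read 'd'  n1⇒n5
[11] read 'd'  n5⇒n0 (via fail)
[12] read 'a'  n0⇒n1
[13] read 'b'  n1⇒n0 (via fail)
[14] read 'b'  n0⇒n0
[15] read 'a'  n0⇒n1
[16] read 'd'  n1⇒n5
[17] read 'b'  n5⇒n6
[18] read 'c'  n6⇒n7  emit P1@[15:18],P2@[18:18]
[19] read 'a'  n7⇒n1 (via fail)
[20] read 'd'  n1⇒n5
[21] read 'b'  n5⇒n6
[22] read 'c'  n6⇒n7  emit P1@[19:22],P2@[22:22]
[23] read 'a'  n7⇒n1 (via fail)

All matches (sorted): [[1,2],[3,0],[5,2],[7,0],[18,1],[18,2],[22,1],[22,2]]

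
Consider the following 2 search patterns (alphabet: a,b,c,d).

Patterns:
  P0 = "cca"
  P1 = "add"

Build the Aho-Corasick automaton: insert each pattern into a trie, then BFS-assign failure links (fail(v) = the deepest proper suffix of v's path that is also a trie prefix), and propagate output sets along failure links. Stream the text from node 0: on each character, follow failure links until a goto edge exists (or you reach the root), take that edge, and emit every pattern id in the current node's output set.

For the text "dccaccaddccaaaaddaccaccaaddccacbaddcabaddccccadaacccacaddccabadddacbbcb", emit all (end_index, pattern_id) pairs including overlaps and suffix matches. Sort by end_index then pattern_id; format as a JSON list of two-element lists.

Construct AC machine:
Trie (insert patterns):
  n0 'ε': a→4 c→1
  n1 'c': c→2
  n2 'cc': a→3
  n3 'cca': ·  ←P0
  n4 'a': d→5
  n5 'ad': d→6
  n6 'add': ·  ←P1

BFS fail/out derivation:
  fail(1) 'c': from fail(0)=0 chase 'c': 0 ⇒ 0;  out=∅∪out(0)=∅
  fail(4) 'a': from fail(0)=0 chase 'a': 0 ⇒ 0;  out=∅∪out(0)=∅
  fail(2) 'cc': from fail(1)=0 chase 'c': 0 ⇒ 1;  out=∅∪out(1)=∅
  fail(5) 'ad': from fail(4)=0 chase 'd': 0 ⇒ 0;  out=∅∪out(0)=∅
  fail(3) 'cca': from fail(2)=1 chase 'a': 1→0 ⇒ 4;  out={0}∪out(4)={0}
  fail(6) 'add': from fail(5)=0 chase 'd': 0 ⇒ 0;  out={1}∪out(0)={1}

Scan:
[0] read 'd'  n0⇒n0
[1] read 'c'  n0⇒n1
[2] read 'c'  n1⇒n2
[3] read 'a'  n2⇒n3  emit P0@[1:3]
[4] read 'c'  n3⇒n1 (via fail)
[5] read 'c'  n1⇒n2
[6] read 'a'  n2⇒n3  emit P0@[4:6]
[7] read 'd'  n3⇒n5 (via fail)
[8] read 'd'  n5⇒n6  emit P1@[6:8]
[9] read 'c'  n6⇒n1 (via fail)
[10] read 'c'  n1⇒n2
[11] read 'a'  n2⇒n3  emit P0@[9:11]
[12] read 'a'  n3⇒n4 (via fail)
[13] read 'a'  n4⇒n4 (via fail)
[14] read 'a'  n4⇒n4 (via fail)
[15] read 'd'  n4⇒n5
[16] read 'd'  n5⇒n6  emit P1@[14:16]
[17] read 'a'  n6⇒n4 (via fail)
[18] read 'c'  n4⇒n1 (via fail)
[19] read 'c'  n1⇒n2
[20] read 'a'  n2⇒n3  emit P0@[18:20]
[21] read 'c'  n3⇒n1 (via fail)
[22] read 'c'  n1⇒n2
[23] read 'a'  n2⇒n3  emit P0@[21:23]
[24] read 'a'  n3⇒n4 (via fail)
[25] read 'd'  n4⇒n5
[26] read 'd'  n5⇒n6  emit P1@[24:26]
[27] read 'c'  n6⇒n1 (via fail)
[28] read 'c'  n1⇒n2
[29] read 'a'  n2⇒n3  emit P0@[27:29]
[30] read 'c'  n3⇒n1 (via fail)
[31] read 'b'  n1⇒n0 (via fail)
[32] read 'a'  n0⇒n4
[33] read 'd'  n4⇒n5
[34] read 'd'  n5⇒n6  emit P1@[32:34]
[35] read 'c'  n6⇒n1 (via fail)
[36] read 'a'  n1⇒n4 (via fail)
[37] read 'b'  n4⇒n0 (via fail)
[38] read 'a'  n0⇒n4
[39] read 'd'  n4⇒n5
[40] read 'd'  n5⇒n6  emit P1@[38:40]
[41] read 'c'  n6⇒n1 (via fail)
[42] read 'c'  n1⇒n2
[43] read 'c'  n2⇒n2 (via fail)
[44] read 'c'  n2⇒n2 (via fail)
[45] read 'a'  n2⇒n3  emit P0@[43:45]
[46] read 'd'  n3⇒n5 (via fail)
[47] read 'a'  n5⇒n4 (via fail)
[48] read 'a'  n4⇒n4 (via fail)
[49] read 'c'  n4⇒n1 (via fail)
[50] read 'c'  n1⇒n2
[51] read 'c'  n2⇒n2 (via fail)
[52] read 'a'  n2⇒n3  emit P0@[50:52]
[53] read 'c'  n3⇒n1 (via fail)
[54] read 'a'  n1⇒n4 (via fail)
[55] read 'd'  n4⇒n5
[56] read 'd'  n5⇒n6  emit P1@[54:56]
[57] read 'c'  n6⇒n1 (via fail)
[58] read 'c'  n1⇒n2
[59] read 'a'  n2⇒n3  emit P0@[57:59]
[60] read 'b'  n3⇒n0 (via fail)
[61] read 'a'  n0⇒n4
[62] read 'd'  n4⇒n5
[63] read 'd'  n5⇒n6  emit P1@[61:63]
[64] read 'd'  n6⇒n0 (via fail)
[65] read 'a'  n0⇒n4
[66] read 'c'  n4⇒n1 (via fail)
[67] read 'b'  n1⇒n0 (via fail)
[68] read 'b'  n0⇒n0
[69] read 'c'  n0⇒n1
[70] read 'b'  n1⇒n0 (via fail)

Matches: [[3,0],[6,0],[8,1],[11,0],[16,1],[20,0],[23,0],[26,1],[29,0],[34,1],[40,1],[45,0],[52,0],[56,1],[59,0],[63,1]]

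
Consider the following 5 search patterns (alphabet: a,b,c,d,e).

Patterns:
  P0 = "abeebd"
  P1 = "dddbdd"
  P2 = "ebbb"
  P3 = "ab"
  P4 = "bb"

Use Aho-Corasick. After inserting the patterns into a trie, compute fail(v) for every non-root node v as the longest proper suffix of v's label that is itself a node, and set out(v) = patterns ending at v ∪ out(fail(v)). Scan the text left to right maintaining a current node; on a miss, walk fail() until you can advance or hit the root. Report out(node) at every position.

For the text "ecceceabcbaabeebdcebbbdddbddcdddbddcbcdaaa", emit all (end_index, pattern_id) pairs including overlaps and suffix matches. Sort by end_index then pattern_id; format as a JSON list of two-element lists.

Build:
Trie (insert patterns):
  n0 'ε': a→1 b→17 d→7 e→13
  n1 'a': b→2
  n2 'ab': e→3  [P3 ends]
  n3 'abe': e→4
  n4 'abee': b→5
  n5 'abeeb': d→6
  n6 'abeebd': ·  [P0 ends]
  n7 'd': d→8
  n8 'dd': d→9
  n9 'ddd': b→10
  n10 'dddb': d→11
  n11 'dddbd': d→12
  n12 'dddbdd': ·  [P1 ends]
  n13 'e': b→14
  n14 'eb': b→15
  n15 'ebb': b→16
  n16 'ebbb': ·  [P2 ends]
  n17 'b': b→18
  n18 'bb': ·  [P4 ends]

BFS fail/out derivation:
  fail(1) 'a': from fail(0)=0 chase 'a': 0 ⇒ 0;  out=∅∪out(0)=∅
  fail(7) 'd': from fail(0)=0 chase 'd': 0 ⇒ 0;  out=∅∪out(0)=∅
  fail(13) 'e': from fail(0)=0 chase 'e': 0 ⇒ 0;  out=∅∪out(0)=∅
  fail(17) 'b': from fail(0)=0 chase 'b': 0 ⇒ 0;  out=∅∪out(0)=∅
  fail(2) 'ab': from fail(1)=0 chase 'b': 0 ⇒ 17;  out={3}∪out(17)={3}
  fail(8) 'dd': from fail(7)=0 chase 'd': 0 ⇒ 7;  out=∅∪out(7)=∅
  fail(14) 'eb': from fail(13)=0 chase 'b': 0 ⇒ 17;  out=∅∪out(17)=∅
  fail(18) 'bb': from fail(17)=0 chase 'b': 0 ⇒ 17;  out={4}∪out(17)={4}
  fail(3) 'abe': from fail(2)=17 chase 'e': 17→0 ⇒ 13;  out=∅∪out(13)=∅
  fail(9) 'ddd': from fail(8)=7 chase 'd': 7 ⇒ 8;  out=∅∪out(8)=∅
  fail(15) 'ebb': from fail(14)=17 chase 'b': 17 ⇒ 18;  out=∅∪out(18)={4}
  fail(4) 'abee': from fail(3)=13 chase 'e': 13→0 ⇒ 13;  out=∅∪out(13)=∅
  fail(10) 'dddb': from fail(9)=8 chase 'b': 8→7→0 ⇒ 17;  out=∅∪out(17)=∅
  fail(16) 'ebbb': from fail(15)=18 chase 'b': 18→17 ⇒ 18;  out={2}∪out(18)={2,4}
  fail(5) 'abeeb': from fail(4)=13 chase 'b': 13 ⇒ 14;  out=∅∪out(14)=∅
  fail(11) 'dddbd': from fail(10)=17 chase 'd': 17→0 ⇒ 7;  out=∅∪out(7)=∅
  fail(6) 'abeebd': from fail(5)=14 chase 'd': 14→17→0 ⇒ 7;  out={0}∪out(7)={0}
  fail(12) 'dddbdd': from fail(11)=7 chase 'd': 7 ⇒ 8;  out={1}∪out(8)={1}

Run:
[0] read 'e'  n0⇒n13
[1] read 'c'  n13⇒n0 (via fail)
[2] read 'c'  n0⇒n0
[3] read 'e'  n0⇒n13
[4] read 'c'  n13⇒n0 (via fail)
[5] read 'e'  n0⇒n13
[6] read 'a'  n13⇒n1 (via fail)
[7] read 'b'  n1⇒n2  emit P3@[6:7]
[8] read 'c'  n2⇒n0 (via fail)
[9] read 'b'  n0⇒n17
[10] read 'a'  n17⇒n1 (via fail)
[11] read 'a'  n1⇒n1 (via fail)
[12] read 'b'  n1⇒n2  emit P3@[11:12]
[13] read 'e'  n2⇒n3
[14] read 'e'  n3⇒n4
[15] read 'b'  n4⇒n5
[16] read 'd'  n5⇒n6  emit P0@[11:16]
[17] read 'c'  n6⇒n0 (via fail)
[18] read 'e'  n0⇒n13
[19] read 'b'  n13⇒n14
[20] read 'b'  n14⇒n15  emit P4@[19:20]
[21] read 'b'  n15⇒n16  emit P2@[18:21],P4@[20:21]
[22] read 'd'  n16⇒n7 (via fail)
[23] read 'd'  n7⇒n8
[24] read 'd'  n8⇒n9
[25] read 'b'  n9⇒n10
[26] read 'd'  n10⇒n11
[27] read 'd'  n11⇒n12  emit P1@[22:27]
[28] read 'c'  n12⇒n0 (via fail)
[29] read 'd'  n0⇒n7
[30] read 'd'  n7⇒n8
[31] read 'd'  n8⇒n9
[32] read 'b'  n9⇒n10
[33] read 'd'  n10⇒n11
[34] read 'd'  n11⇒n12  emit P1@[29:34]
[35] read 'c'  n12⇒n0 (via fail)
[36] read 'b'  n0⇒n17
[37] read 'c'  n17⇒n0 (via fail)
[38] read 'd'  n0⇒n7
[39] read 'a'  n7⇒n1 (via fail)
[40] read 'a'  n1⇒n1 (via fail)
[41] read 'a'  n1⇒n1 (via fail)

Matches: [[7,3],[12,3],[16,0],[20,4],[21,2],[21,4],[27,1],[34,1]]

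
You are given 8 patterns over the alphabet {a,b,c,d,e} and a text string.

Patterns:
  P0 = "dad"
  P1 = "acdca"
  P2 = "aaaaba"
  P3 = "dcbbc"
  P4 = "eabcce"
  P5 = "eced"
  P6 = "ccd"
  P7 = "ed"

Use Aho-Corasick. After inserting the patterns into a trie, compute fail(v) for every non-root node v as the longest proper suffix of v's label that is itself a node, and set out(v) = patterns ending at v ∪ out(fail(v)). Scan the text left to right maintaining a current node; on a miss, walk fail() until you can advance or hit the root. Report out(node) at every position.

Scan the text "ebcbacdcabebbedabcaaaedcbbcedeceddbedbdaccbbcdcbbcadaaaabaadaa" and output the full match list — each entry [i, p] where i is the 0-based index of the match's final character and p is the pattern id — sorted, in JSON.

Build automaton:
Trie (insert patterns):
  0='ε' goto a→4 c→27 d→1 e→18
  1='d' goto a→2 c→14
  2='da' goto d→3
  3='dad' goto ·  ←P0
  4='a' goto a→9 c→5
  5='ac' goto d→6
  6='acd' goto c→7
  7='acdc' goto a→8
  8='acdca' goto ·  ←P1
  9='aa' goto a→10
  10='aaa' goto a→11
  11='aaaa' goto b→12
  12='aaaab' goto a→13
  13='aaaaba' goto ·  ←P2
  14='dc' goto b→15
  15='dcb' goto b→16
  16='dcbb' goto c→17
  17='dcbbc' goto ·  ←P3
  18='e' goto a→19 c→24 d→30
  19='ea' goto b→20
  20='eab' goto c→21
  21='eabc' goto c→22
  22='eabcc' goto e→23
  23='eabcce' goto ·  ←P4
  24='ec' goto e→25
  25='ece' goto d→26
  26='eced' goto ·  ←P5
  27='c' goto c→28
  28='cc' goto d→29
  29='ccd' goto ·  ←P6
  30='ed' goto ·  ←P7

BFS fail/out derivation:
  n1('d'): parent n0 fail=0; on 'd' 0 → fail=0;  out ∅∪∅=∅
  n4('a'): parent n0 fail=0; on 'a' 0 → fail=0;  out ∅∪∅=∅
  n18('e'): parent n0 fail=0; on 'e' 0 → fail=0;  out ∅∪∅=∅
  n27('c'): parent n0 fail=0; on 'c' 0 → fail=0;  out ∅∪∅=∅
  n2('da'): parent n1 fail=0; on 'a' 0 → fail=4;  out ∅∪∅=∅
  n5('ac'): parent n4 fail=0; on 'c' 0 → fail=27;  out ∅∪∅=∅
  n9('aa'): parent n4 fail=0; on 'a' 0 → fail=4;  out ∅∪∅=∅
  n14('dc'): parent n1 fail=0; on 'c' 0 → fail=27;  out ∅∪∅=∅
  n19('ea'): parent n18 fail=0; on 'a' 0 → fail=4;  out ∅∪∅=∅
  n24('ec'): parent n18 fail=0; on 'c' 0 → fail=27;  out ∅∪∅=∅
  n28('cc'): parent n27 fail=0; on 'c' 0 → fail=27;  out ∅∪∅=∅
  n30('ed'): parent n18 fail=0; on 'd' 0 → fail=1;  out {7}∪∅={7}
  n3('dad'): parent n2 fail=4; on 'd' 4→0 → fail=1;  out {0}∪∅={0}
  n6('acd'): parent n5 fail=27; on 'd' 27→0 → fail=1;  out ∅∪∅=∅
  n10('aaa'): parent n9 fail=4; on 'a' 4 → fail=9;  out ∅∪∅=∅
  n15('dcb'): parent n14 fail=27; on 'b' 27→0 → fail=0;  out ∅∪∅=∅
  n20('eab'): parent n19 fail=4; on 'b' 4→0 → fail=0;  out ∅∪∅=∅
  n25('ece'): parent n24 fail=27; on 'e' 27→0 → fail=18;  out ∅∪∅=∅
  n29('ccd'): parent n28 fail=27; on 'd' 27→0 → fail=1;  out {6}∪∅={6}
  n7('acdc'): parent n6 fail=1; on 'c' 1 → fail=14;  out ∅∪∅=∅
  n11('aaaa'): parent n10 fail=9; on 'a' 9 → fail=10;  out ∅∪∅=∅
  n16('dcbb'): parent n15 fail=0; on 'b' 0 → fail=0;  out ∅∪∅=∅
  n21('eabc'): parent n20 fail=0; on 'c' 0 → fail=27;  out ∅∪∅=∅
  n26('eced'): parent n25 fail=18; on 'd' 18 → fail=30;  out {5}∪{7}={5,7}
  n8('acdca'): parent n7 fail=14; on 'a' 14→27→0 → fail=4;  out {1}∪∅={1}
  n12('aaaab'): parent n11 fail=10; on 'b' 10→9→4→0 → fail=0;  out ∅∪∅=∅
  n17('dcbbc'): parent n16 fail=0; on 'c' 0 → fail=27;  out {3}∪∅={3}
  n22('eabcc'): parent n21 fail=27; on 'c' 27 → fail=28;  out ∅∪∅=∅
  n13('aaaaba'): parent n12 fail=0; on 'a' 0 → fail=4;  out {2}∪∅={2}
  n23('eabcce'): parent n22 fail=28; on 'e' 28→27→0 → fail=18;  out {4}∪∅={4}

Text stream:
i=0 'e': node 0→18
i=1 'b': node 18→0 (via fail)
i=2 'c': node 0→27
i=3 'b': node 27→0 (via fail)
i=4 'a': node 0→4
i=5 'c': node 4→5
i=6 'd': node 5→6
i=7 'c': node 6→7
i=8 'a': node 7→8  → match P1@[4:8]
i=9 'b': node 8→0 (via fail)
i=10 'e': node 0→18
i=11 'b': node 18→0 (via fail)
i=12 'b': node 0→0
i=13 'e': node 0→18
i=14 'd': node 18→30  → match P7@[13:14]
i=15 'a': node 30→2 (via fail)
i=16 'b': node 2→0 (via fail)
i=17 'c': node 0→27
i=18 'a': node 27→4 (via fail)
i=19 'a': node 4→9
i=20 'a': node 9→10
i=21 'e': node 10→18 (via fail)
i=22 'd': node 18→30  → match P7@[21:22]
i=23 'c': node 30→14 (via fail)
i=24 'b': node 14→15
i=25 'b': node 15→16
i=26 'c': node 16→17  → match P3@[22:26]
i=27 'e': node 17→18 (via fail)
i=28 'd': node 18→30  → match P7@[27:28]
i=29 'e': node 30→18 (via fail)
i=30 'c': node 18→24
i=31 'e': node 24→25
i=32 'd': node 25→26  → match P5@[29:32],P7@[31:32]
i=33 'd': node 26→1 (via fail)
i=34 'b': node 1→0 (via fail)
i=35 'e': node 0→18
i=36 'd': node 18→30  → match P7@[35:36]
i=37 'b': node 30→0 (via fail)
i=38 'd': node 0→1
i=39 'a': node 1→2
i=40 'c': node 2→5 (via fail)
i=41 'c': node 5→28 (via fail)
i=42 'b': node 28→0 (via fail)
i=43 'b': node 0→0
i=44 'c': node 0→27
i=45 'd': node 27→1 (via fail)
i=46 'c': node 1→14
i=47 'b': node 14→15
i=48 'b': node 15→16
i=49 'c': node 16→17  → match P3@[45:49]
i=50 'a': node 17→4 (via fail)
i=51 'd': node 4→1 (via fail)
i=52 'a': node 1→2
i=53 'a': node 2→9 (via fail)
i=54 'a': node 9→10
i=55 'a': node 10→11
i=56 'b': node 11→12
i=57 'a': node 12→13  → match P2@[52:57]
i=58 'a': node 13→9 (via fail)
i=59 'd': node 9→1 (via fail)
i=60 'a': node 1→2
i=61 'a': node 2→9 (via fail)

Result: [[8,1],[14,7],[22,7],[26,3],[28,7],[32,5],[32,7],[36,7],[49,3],[57,2]]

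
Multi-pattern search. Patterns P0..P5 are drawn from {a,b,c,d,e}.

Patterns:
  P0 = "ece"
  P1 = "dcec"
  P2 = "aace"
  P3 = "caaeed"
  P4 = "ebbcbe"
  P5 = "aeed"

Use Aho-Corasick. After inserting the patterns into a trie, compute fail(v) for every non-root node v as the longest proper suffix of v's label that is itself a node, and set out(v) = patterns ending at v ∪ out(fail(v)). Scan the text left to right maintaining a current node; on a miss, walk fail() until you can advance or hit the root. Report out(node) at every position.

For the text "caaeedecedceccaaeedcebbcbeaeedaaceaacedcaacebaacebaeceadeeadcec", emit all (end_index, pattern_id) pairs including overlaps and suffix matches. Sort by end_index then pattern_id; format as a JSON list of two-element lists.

Build automaton:
Trie nodes:
  0='ε' goto a→8 c→12 d→4 e→1
  1='e' goto b→18 c→2
  2='ec' goto e→3
  3='ece' goto ·  [P0 ends]
  4='d' goto c→5
  5='dc' goto e→6
  6='dce' goto c→7
  7='dcec' goto ·  [P1 ends]
  8='a' goto a→9 e→23
  9='aa' goto c→10
  10='aac' goto e→11
  11='aace' goto ·  [P2 ends]
  12='c' goto a→13
  13='ca' goto a→14
  14='caa' goto e→15
  15='caae' goto e→16
  16='caaee' goto d→17
  17='caaeed' goto ·  [P3 ends]
  18='eb' goto b→19
  19='ebb' goto c→20
  20='ebbc' goto b→21
  21='ebbcb' goto e→22
  22='ebbcbe' goto ·  [P4 ends]
  23='ae' goto e→24
  24='aee' goto d→25
  25='aeed' goto ·  [P5 ends]

BFS fail/out derivation:
  n1('e'): parent n0 fail=0; on 'e' 0 → fail=0;  out ∅∪∅=∅
  n4('d'): parent n0 fail=0; on 'd' 0 → fail=0;  out ∅∪∅=∅
  n8('a'): parent n0 fail=0; on 'a' 0 → fail=0;  out ∅∪∅=∅
  n12('c'): parent n0 fail=0; on 'c' 0 → fail=0;  out ∅∪∅=∅
  n2('ec'): parent n1 fail=0; on 'c' 0 → fail=12;  out ∅∪∅=∅
  n5('dc'): parent n4 fail=0; on 'c' 0 → fail=12;  out ∅∪∅=∅
  n9('aa'): parent n8 fail=0; on 'a' 0 → fail=8;  out ∅∪∅=∅
  n13('ca'): parent n12 fail=0; on 'a' 0 → fail=8;  out ∅∪∅=∅
  n18('eb'): parent n1 fail=0; on 'b' 0 → fail=0;  out ∅∪∅=∅
  n23('ae'): parent n8 fail=0; on 'e' 0 → fail=1;  out ∅∪∅=∅
  n3('ece'): parent n2 fail=12; on 'e' 12→0 → fail=1;  out {0}∪∅={0}
  n6('dce'): parent n5 fail=12; on 'e' 12→0 → fail=1;  out ∅∪∅=∅
  n10('aac'): parent n9 fail=8; on 'c' 8→0 → fail=12;  out ∅∪∅=∅
  n14('caa'): parent n13 fail=8; on 'a' 8 → fail=9;  out ∅∪∅=∅
  n19('ebb'): parent n18 fail=0; on 'b' 0 → fail=0;  out ∅∪∅=∅
  n24('aee'): parent n23 fail=1; on 'e' 1→0 → fail=1;  out ∅∪∅=∅
  n7('dcec'): parent n6 fail=1; on 'c' 1 → fail=2;  out {1}∪∅={1}
  n11('aace'): parent n10 fail=12; on 'e' 12→0 → fail=1;  out {2}∪∅={2}
  n15('caae'): parent n14 fail=9; on 'e' 9→8 → fail=23;  out ∅∪∅=∅
  n20('ebbc'): parent n19 fail=0; on 'c' 0 → fail=12;  out ∅∪∅=∅
  n25('aeed'): parent n24 fail=1; on 'd' 1→0 → fail=4;  out {5}∪∅={5}
  n16('caaee'): parent n15 fail=23; on 'e' 23 → fail=24;  out ∅∪∅=∅
  n21('ebbcb'): parent n20 fail=12; on 'b' 12→0 → fail=0;  out ∅∪∅=∅
  n17('caaeed'): parent n16 fail=24; on 'd' 24 → fail=25;  out {3}∪{5}={3,5}
  n22('ebbcbe'): parent n21 fail=0; on 'e' 0 → fail=1;  out {4}∪∅={4}

Run:
i=0 'c': node 0→12
i=1 'a': node 12→13
i=2 'a': node 13→14
i=3 'e': node 14→15
i=4 'e': node 15→16
i=5 'd': node 16→17  → match P3@[0:5],P5@[2:5]
i=6 'e': node 17→1 (via fail)
i=7 'c': node 1→2
i=8 'e': node 2→3  → match P0@[6:8]
i=9 'd': node 3→4 (via fail)
i=10 'c': node 4→5
i=11 'e': node 5→6
i=12 'c': node 6→7  → match P1@[9:12]
i=13 'c': node 7→12 (via fail)
i=14 'a': node 12→13
i=15 'a': node 13→14
i=16 'e': node 14→15
i=17 'e': node 15→16
i=18 'd': node 16→17  → match P3@[13:18],P5@[15:18]
i=19 'c': node 17→5 (via fail)
i=20 'e': node 5→6
i=21 'b': node 6→18 (via fail)
i=22 'b': node 18→19
i=23 'c': node 19→20
i=24 'b': node 20→21
i=25 'e': node 21→22  → match P4@[20:25]
i=26 'a': node 22→8 (via fail)
i=27 'e': node 8→23
i=28 'e': node 23→24
i=29 'd': node 24→25  → match P5@[26:29]
i=30 'a': node 25→8 (via fail)
i=31 'a': node 8→9
i=32 'c': node 9→10
i=33 'e': node 10→11  → match P2@[30:33]
i=34 'a': node 11→8 (via fail)
i=35 'a': node 8→9
i=36 'c': node 9→10
i=37 'e': node 10→11  → match P2@[34:37]
i=38 'd': node 11→4 (via fail)
i=39 'c': node 4→5
i=40 'a': node 5→13 (via fail)
i=41 'a': node 13→14
i=42 'c': node 14→10 (via fail)
i=43 'e': node 10→11  → match P2@[40:43]
i=44 'b': node 11→18 (via fail)
i=45 'a': node 18→8 (via fail)
i=46 'a': node 8→9
i=47 'c': node 9→10
i=48 'e': node 10→11  → match P2@[45:48]
i=49 'b': node 11→18 (via fail)
i=50 'a': node 18→8 (via fail)
i=51 'e': node 8→23
i=52 'c': node 23→2 (via fail)
i=53 'e': node 2→3  → match P0@[51:53]
i=54 'a': node 3→8 (via fail)
i=55 'd': node 8→4 (via fail)
i=56 'e': node 4→1 (via fail)
i=57 'e': node 1→1 (via fail)
i=58 'a': node 1→8 (via fail)
i=59 'd': node 8→4 (via fail)
i=60 'c': node 4→5
i=61 'e': node 5→6
i=62 'c': node 6→7  → match P1@[59:62]

Result: [[5,3],[5,5],[8,0],[12,1],[18,3],[18,5],[25,4],[29,5],[33,2],[37,2],[43,2],[48,2],[53,0],[62,1]]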